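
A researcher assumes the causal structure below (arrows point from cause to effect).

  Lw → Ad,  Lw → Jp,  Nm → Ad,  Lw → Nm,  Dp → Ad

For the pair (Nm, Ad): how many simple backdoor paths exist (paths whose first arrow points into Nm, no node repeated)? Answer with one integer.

A backdoor path from Nm to Ad is any simple undirected path whose first edge points into Nm (i.e. leaves Nm via a parent).
Parents of Nm: {Lw}.
Enumerating:
  P1: Nm <- Lw -> Ad
That exhausts the simple backdoor paths. Count: 1.

1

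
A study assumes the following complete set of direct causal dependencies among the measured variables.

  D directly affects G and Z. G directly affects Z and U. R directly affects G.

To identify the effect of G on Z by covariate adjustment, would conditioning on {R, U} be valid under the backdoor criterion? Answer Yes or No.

No

Backdoor paths from G to Z (paths whose first edge points into G):
  P1: G <- D -> Z
Condition 1 (no descendant of G in the set): FAILS — U is a descendant of G.
Condition 2 (every backdoor path blocked by {R, U}):
  P1: open — no interior node is in the conditioning set.
{R, U} does not satisfy the backdoor criterion.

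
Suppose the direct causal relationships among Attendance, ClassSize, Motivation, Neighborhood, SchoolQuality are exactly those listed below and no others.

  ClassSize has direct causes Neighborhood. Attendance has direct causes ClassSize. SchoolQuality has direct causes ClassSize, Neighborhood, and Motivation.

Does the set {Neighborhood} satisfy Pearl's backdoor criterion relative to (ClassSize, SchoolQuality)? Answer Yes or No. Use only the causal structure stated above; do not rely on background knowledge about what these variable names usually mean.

Backdoor paths from ClassSize to SchoolQuality (paths whose first edge points into ClassSize):
  P1: ClassSize <- Neighborhood -> SchoolQuality
Condition 1 (no descendant of ClassSize in the set): holds — descendants of ClassSize are {Attendance, SchoolQuality}; none are in {Neighborhood}.
Condition 2 (every backdoor path blocked by {Neighborhood}):
  P1: blocked at fork node Neighborhood ∈ conditioning set.
{Neighborhood} satisfies the backdoor criterion.

Yes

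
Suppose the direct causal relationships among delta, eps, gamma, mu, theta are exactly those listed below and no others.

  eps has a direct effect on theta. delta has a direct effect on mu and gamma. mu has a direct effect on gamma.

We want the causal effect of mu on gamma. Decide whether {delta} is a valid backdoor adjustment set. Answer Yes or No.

Backdoor paths from mu to gamma (paths whose first edge points into mu):
  P1: mu <- delta -> gamma
Condition 1 (no descendant of mu in the set): holds — descendants of mu are {gamma}; none are in {delta}.
Condition 2 (every backdoor path blocked by {delta}):
  P1: blocked at fork node delta ∈ conditioning set.
{delta} satisfies the backdoor criterion.

Yes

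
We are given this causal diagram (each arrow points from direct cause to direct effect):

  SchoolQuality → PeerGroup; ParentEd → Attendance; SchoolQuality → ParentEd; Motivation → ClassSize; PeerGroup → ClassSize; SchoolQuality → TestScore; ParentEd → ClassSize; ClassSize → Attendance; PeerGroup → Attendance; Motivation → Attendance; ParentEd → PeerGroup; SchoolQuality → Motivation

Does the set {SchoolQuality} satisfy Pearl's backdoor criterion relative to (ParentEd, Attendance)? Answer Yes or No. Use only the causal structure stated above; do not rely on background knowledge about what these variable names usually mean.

Backdoor paths from ParentEd to Attendance (paths whose first edge points into ParentEd):
  P1: ParentEd <- SchoolQuality -> Motivation -> ClassSize <- PeerGroup -> Attendance
  P2: ParentEd <- SchoolQuality -> Motivation -> ClassSize -> Attendance
  P3: ParentEd <- SchoolQuality -> Motivation -> Attendance
  P4: ParentEd <- SchoolQuality -> PeerGroup -> ClassSize <- Motivation -> Attendance
  P5: ParentEd <- SchoolQuality -> PeerGroup -> ClassSize -> Attendance
  P6: ParentEd <- SchoolQuality -> PeerGroup -> Attendance
Condition 1 (no descendant of ParentEd in the set): holds — descendants of ParentEd are {Attendance, ClassSize, PeerGroup}; none are in {SchoolQuality}.
Condition 2 (every backdoor path blocked by {SchoolQuality}):
  P1: blocked at fork node SchoolQuality ∈ conditioning set.
  P2: blocked at fork node SchoolQuality ∈ conditioning set.
  P3: blocked at fork node SchoolQuality ∈ conditioning set.
  P4: blocked at fork node SchoolQuality ∈ conditioning set.
  P5: blocked at fork node SchoolQuality ∈ conditioning set.
  P6: blocked at fork node SchoolQuality ∈ conditioning set.
{SchoolQuality} satisfies the backdoor criterion.

Yes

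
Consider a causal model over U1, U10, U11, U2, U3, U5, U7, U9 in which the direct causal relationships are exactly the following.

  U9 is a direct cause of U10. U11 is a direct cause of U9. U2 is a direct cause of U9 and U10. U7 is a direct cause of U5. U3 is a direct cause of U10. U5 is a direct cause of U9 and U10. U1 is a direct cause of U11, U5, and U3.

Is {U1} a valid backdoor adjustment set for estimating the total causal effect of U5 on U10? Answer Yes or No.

Backdoor paths from U5 to U10 (paths whose first edge points into U5):
  P1: U5 <- U1 -> U11 -> U9 <- U2 -> U10
  P2: U5 <- U1 -> U11 -> U9 -> U10
  P3: U5 <- U1 -> U3 -> U10
Condition 1 (no descendant of U5 in the set): holds — descendants of U5 are {U10, U9}; none are in {U1}.
Condition 2 (every backdoor path blocked by {U1}):
  P1: blocked at fork node U1 ∈ conditioning set.
  P2: blocked at fork node U1 ∈ conditioning set.
  P3: blocked at fork node U1 ∈ conditioning set.
{U1} satisfies the backdoor criterion.

Yes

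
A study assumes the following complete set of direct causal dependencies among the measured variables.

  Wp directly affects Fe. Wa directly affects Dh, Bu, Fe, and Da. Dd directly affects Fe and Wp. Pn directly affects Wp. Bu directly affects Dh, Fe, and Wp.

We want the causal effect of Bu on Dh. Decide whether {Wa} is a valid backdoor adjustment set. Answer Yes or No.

Backdoor paths from Bu to Dh (paths whose first edge points into Bu):
  P1: Bu <- Wa -> Dh
Condition 1 (no descendant of Bu in the set): holds — descendants of Bu are {Dh, Fe, Wp}; none are in {Wa}.
Condition 2 (every backdoor path blocked by {Wa}):
  P1: blocked at fork node Wa ∈ conditioning set.
{Wa} satisfies the backdoor criterion.

Yes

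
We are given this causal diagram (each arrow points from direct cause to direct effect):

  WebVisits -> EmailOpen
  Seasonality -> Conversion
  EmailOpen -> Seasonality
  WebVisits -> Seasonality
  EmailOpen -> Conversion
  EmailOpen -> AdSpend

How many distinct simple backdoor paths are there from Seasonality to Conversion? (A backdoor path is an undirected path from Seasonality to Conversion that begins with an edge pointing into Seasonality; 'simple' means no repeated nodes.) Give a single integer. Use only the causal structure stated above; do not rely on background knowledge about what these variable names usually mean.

A backdoor path from Seasonality to Conversion is any simple undirected path whose first edge points into Seasonality (i.e. leaves Seasonality via a parent).
Parents of Seasonality: {EmailOpen, WebVisits}.
Enumerating:
  P1: Seasonality <- WebVisits -> EmailOpen -> Conversion
  P2: Seasonality <- EmailOpen -> Conversion
That exhausts the simple backdoor paths. Count: 2.

2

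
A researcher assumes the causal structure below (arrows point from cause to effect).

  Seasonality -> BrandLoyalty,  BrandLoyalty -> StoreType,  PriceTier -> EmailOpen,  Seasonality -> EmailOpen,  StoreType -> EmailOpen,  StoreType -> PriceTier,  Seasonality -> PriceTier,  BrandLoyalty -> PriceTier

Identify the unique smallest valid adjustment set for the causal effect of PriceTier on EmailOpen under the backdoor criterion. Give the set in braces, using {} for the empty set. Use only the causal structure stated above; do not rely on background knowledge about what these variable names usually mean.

{Seasonality, StoreType}

Variables eligible for adjustment (non-descendants of PriceTier, excluding PriceTier and EmailOpen): {BrandLoyalty, Seasonality, StoreType}.
Backdoor paths from PriceTier to EmailOpen:
  P1: PriceTier <- Seasonality -> BrandLoyalty -> StoreType -> EmailOpen
  P2: PriceTier <- Seasonality -> EmailOpen
  P3: PriceTier <- BrandLoyalty <- Seasonality -> EmailOpen
  P4: PriceTier <- BrandLoyalty -> StoreType -> EmailOpen
  P5: PriceTier <- StoreType <- BrandLoyalty <- Seasonality -> EmailOpen
  P6: PriceTier <- StoreType -> EmailOpen
The empty set is not sufficient: P1 (PriceTier <- Seasonality -> BrandLoyalty -> StoreType -> EmailOpen) has no collider blocking it and no conditioned non-collider, so it is open.
Try {Seasonality, StoreType}:
  P1: blocked at fork node Seasonality ∈ conditioning set.
  P2: blocked at fork node Seasonality ∈ conditioning set.
  P3: blocked at fork node Seasonality ∈ conditioning set.
  P4: blocked at chain node StoreType ∈ conditioning set.
  P5: blocked at chain node StoreType ∈ conditioning set.
  P6: blocked at fork node StoreType ∈ conditioning set.
{Seasonality, StoreType} contains no descendant of PriceTier and blocks every backdoor path.
Every element of {Seasonality, StoreType} is needed (dropping Seasonality leaves P2 open; dropping StoreType leaves P4 open), so no proper subset is valid.
Among all size-2 subsets of the eligible variables, only {Seasonality, StoreType} blocks every backdoor path, so it is the unique smallest valid adjustment set.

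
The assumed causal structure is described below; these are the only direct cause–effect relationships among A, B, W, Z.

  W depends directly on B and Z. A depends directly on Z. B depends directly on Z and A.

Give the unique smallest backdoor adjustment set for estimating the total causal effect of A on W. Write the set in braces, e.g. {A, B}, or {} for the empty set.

Variables eligible for adjustment (non-descendants of A, excluding A and W): {Z}.
Backdoor paths from A to W:
  P1: A <- Z -> B -> W
  P2: A <- Z -> W
The empty set is not sufficient: P1 (A <- Z -> B -> W) has no collider blocking it and no conditioned non-collider, so it is open.
Try {Z}:
  P1: blocked at fork node Z ∈ conditioning set.
  P2: blocked at fork node Z ∈ conditioning set.
{Z} contains no descendant of A and blocks every backdoor path.
{Z} is the unique smallest valid adjustment set.

{Z}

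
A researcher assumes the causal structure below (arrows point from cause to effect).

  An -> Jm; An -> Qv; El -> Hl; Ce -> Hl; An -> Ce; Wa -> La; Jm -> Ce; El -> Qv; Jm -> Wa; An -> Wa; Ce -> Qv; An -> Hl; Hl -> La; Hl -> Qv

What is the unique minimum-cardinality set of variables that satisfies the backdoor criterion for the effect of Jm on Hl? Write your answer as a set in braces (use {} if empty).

{An}

Variables eligible for adjustment (non-descendants of Jm, excluding Jm and Hl): {An, El}.
Backdoor paths from Jm to Hl:
  P1: Jm <- An -> Ce -> Hl
  P2: Jm <- An -> Ce -> Qv <- El -> Hl
  P3: Jm <- An -> Ce -> Qv <- Hl
  P4: Jm <- An -> Wa -> La <- Hl
  P5: Jm <- An -> Hl
  P6: Jm <- An -> Qv <- El -> Hl
  P7: Jm <- An -> Qv <- Ce -> Hl
  P8: Jm <- An -> Qv <- Hl
The empty set is not sufficient: P1 (Jm <- An -> Ce -> Hl) has no collider blocking it and no conditioned non-collider, so it is open.
Try {An}:
  P1: blocked at fork node An ∈ conditioning set.
  P2: blocked at fork node An ∈ conditioning set.
  P3: blocked at fork node An ∈ conditioning set.
  P4: blocked at fork node An ∈ conditioning set.
  P5: blocked at fork node An ∈ conditioning set.
  P6: blocked at fork node An ∈ conditioning set.
  P7: blocked at fork node An ∈ conditioning set.
  P8: blocked at fork node An ∈ conditioning set.
{An} contains no descendant of Jm and blocks every backdoor path.
No other singleton works — e.g. {El} leaves P1 open — so {An} is the unique smallest valid adjustment set.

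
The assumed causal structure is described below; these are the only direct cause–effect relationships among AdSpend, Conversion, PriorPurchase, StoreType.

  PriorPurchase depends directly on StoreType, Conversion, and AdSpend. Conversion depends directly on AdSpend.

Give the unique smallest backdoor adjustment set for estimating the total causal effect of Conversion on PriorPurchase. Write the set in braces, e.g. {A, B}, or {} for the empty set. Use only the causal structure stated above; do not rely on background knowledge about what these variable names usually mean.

{AdSpend}

Variables eligible for adjustment (non-descendants of Conversion, excluding Conversion and PriorPurchase): {AdSpend, StoreType}.
Backdoor paths from Conversion to PriorPurchase:
  P1: Conversion <- AdSpend -> PriorPurchase
The empty set is not sufficient: P1 (Conversion <- AdSpend -> PriorPurchase) has no collider blocking it and no conditioned non-collider, so it is open.
Try {AdSpend}:
  P1: blocked at fork node AdSpend ∈ conditioning set.
{AdSpend} contains no descendant of Conversion and blocks every backdoor path.
No other singleton works — e.g. {StoreType} leaves P1 open — so {AdSpend} is the unique smallest valid adjustment set.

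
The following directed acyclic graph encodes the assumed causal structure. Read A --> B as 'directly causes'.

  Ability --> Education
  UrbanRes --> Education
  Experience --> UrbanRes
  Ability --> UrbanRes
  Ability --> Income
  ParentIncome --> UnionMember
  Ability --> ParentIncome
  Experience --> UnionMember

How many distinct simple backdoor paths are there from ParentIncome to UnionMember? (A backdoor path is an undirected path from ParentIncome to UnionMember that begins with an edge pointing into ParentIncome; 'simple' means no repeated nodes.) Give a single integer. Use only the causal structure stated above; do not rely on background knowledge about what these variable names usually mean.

2

A backdoor path from ParentIncome to UnionMember is any simple undirected path whose first edge points into ParentIncome (i.e. leaves ParentIncome via a parent).
Parents of ParentIncome: {Ability}.
Enumerating:
  P1: ParentIncome <- Ability -> UrbanRes <- Experience -> UnionMember
  P2: ParentIncome <- Ability -> Education <- UrbanRes <- Experience -> UnionMember
That exhausts the simple backdoor paths. Count: 2.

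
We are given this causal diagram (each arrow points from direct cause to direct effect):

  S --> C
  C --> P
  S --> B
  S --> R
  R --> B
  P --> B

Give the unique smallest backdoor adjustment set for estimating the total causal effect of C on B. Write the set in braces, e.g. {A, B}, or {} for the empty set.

Variables eligible for adjustment (non-descendants of C, excluding C and B): {R, S}.
Backdoor paths from C to B:
  P1: C <- S -> R -> B
  P2: C <- S -> B
The empty set is not sufficient: P1 (C <- S -> R -> B) has no collider blocking it and no conditioned non-collider, so it is open.
Try {S}:
  P1: blocked at fork node S ∈ conditioning set.
  P2: blocked at fork node S ∈ conditioning set.
{S} contains no descendant of C and blocks every backdoor path.
No other singleton works — e.g. {R} leaves P2 open — so {S} is the unique smallest valid adjustment set.

{S}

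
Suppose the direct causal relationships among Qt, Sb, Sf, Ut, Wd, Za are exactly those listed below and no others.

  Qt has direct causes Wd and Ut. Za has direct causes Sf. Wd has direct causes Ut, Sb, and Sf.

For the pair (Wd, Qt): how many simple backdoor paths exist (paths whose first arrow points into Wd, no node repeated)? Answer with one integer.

A backdoor path from Wd to Qt is any simple undirected path whose first edge points into Wd (i.e. leaves Wd via a parent).
Parents of Wd: {Sb, Sf, Ut}.
Enumerating:
  P1: Wd <- Ut -> Qt
That exhausts the simple backdoor paths. Count: 1.

1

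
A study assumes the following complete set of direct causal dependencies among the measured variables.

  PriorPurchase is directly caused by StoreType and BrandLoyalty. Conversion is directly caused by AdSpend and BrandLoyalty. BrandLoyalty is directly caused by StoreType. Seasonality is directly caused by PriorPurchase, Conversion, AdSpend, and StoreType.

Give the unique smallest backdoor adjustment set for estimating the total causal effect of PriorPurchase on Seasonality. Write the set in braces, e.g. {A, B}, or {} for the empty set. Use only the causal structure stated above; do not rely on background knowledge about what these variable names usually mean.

{BrandLoyalty, StoreType}

Variables eligible for adjustment (non-descendants of PriorPurchase, excluding PriorPurchase and Seasonality): {AdSpend, BrandLoyalty, Conversion, StoreType}.
Backdoor paths from PriorPurchase to Seasonality:
  P1: PriorPurchase <- StoreType -> BrandLoyalty -> Conversion <- AdSpend -> Seasonality
  P2: PriorPurchase <- StoreType -> BrandLoyalty -> Conversion -> Seasonality
  P3: PriorPurchase <- StoreType -> Seasonality
  P4: PriorPurchase <- BrandLoyalty <- StoreType -> Seasonality
  P5: PriorPurchase <- BrandLoyalty -> Conversion <- AdSpend -> Seasonality
  P6: PriorPurchase <- BrandLoyalty -> Conversion -> Seasonality
The empty set is not sufficient: P2 (PriorPurchase <- StoreType -> BrandLoyalty -> Conversion -> Seasonality) has no collider blocking it and no conditioned non-collider, so it is open.
Try {BrandLoyalty, StoreType}:
  P1: blocked at fork node StoreType ∈ conditioning set.
  P2: blocked at fork node StoreType ∈ conditioning set.
  P3: blocked at fork node StoreType ∈ conditioning set.
  P4: blocked at chain node BrandLoyalty ∈ conditioning set.
  P5: blocked at fork node BrandLoyalty ∈ conditioning set.
  P6: blocked at fork node BrandLoyalty ∈ conditioning set.
{BrandLoyalty, StoreType} contains no descendant of PriorPurchase and blocks every backdoor path.
Every element of {BrandLoyalty, StoreType} is needed (dropping BrandLoyalty leaves P6 open; dropping StoreType leaves P3 open), so no proper subset is valid.
Among all size-2 subsets of the eligible variables, only {BrandLoyalty, StoreType} blocks every backdoor path, so it is the unique smallest valid adjustment set.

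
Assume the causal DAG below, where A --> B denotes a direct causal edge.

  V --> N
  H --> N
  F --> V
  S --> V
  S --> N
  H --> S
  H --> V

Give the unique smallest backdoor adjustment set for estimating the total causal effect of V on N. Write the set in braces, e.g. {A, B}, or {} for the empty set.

Variables eligible for adjustment (non-descendants of V, excluding V and N): {F, H, S}.
Backdoor paths from V to N:
  P1: V <- H -> S -> N
  P2: V <- H -> N
  P3: V <- S <- H -> N
  P4: V <- S -> N
The empty set is not sufficient: P1 (V <- H -> S -> N) has no collider blocking it and no conditioned non-collider, so it is open.
Try {H, S}:
  P1: blocked at fork node H ∈ conditioning set.
  P2: blocked at fork node H ∈ conditioning set.
  P3: blocked at chain node S ∈ conditioning set.
  P4: blocked at fork node S ∈ conditioning set.
{H, S} contains no descendant of V and blocks every backdoor path.
Every element of {H, S} is needed (dropping H leaves P2 open; dropping S leaves P4 open), so no proper subset is valid.
Among all size-2 subsets of the eligible variables, only {H, S} blocks every backdoor path, so it is the unique smallest valid adjustment set.

{H, S}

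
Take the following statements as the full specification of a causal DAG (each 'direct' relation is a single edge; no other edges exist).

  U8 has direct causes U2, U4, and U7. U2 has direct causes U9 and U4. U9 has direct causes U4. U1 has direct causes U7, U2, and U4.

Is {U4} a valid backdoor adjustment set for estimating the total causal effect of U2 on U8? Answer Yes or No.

Backdoor paths from U2 to U8 (paths whose first edge points into U2):
  P1: U2 <- U4 -> U1 <- U7 -> U8
  P2: U2 <- U4 -> U8
  P3: U2 <- U9 <- U4 -> U1 <- U7 -> U8
  P4: U2 <- U9 <- U4 -> U8
Condition 1 (no descendant of U2 in the set): holds — descendants of U2 are {U1, U8}; none are in {U4}.
Condition 2 (every backdoor path blocked by {U4}):
  P1: blocked at fork node U4 ∈ conditioning set.
  P2: blocked at fork node U4 ∈ conditioning set.
  P3: blocked at fork node U4 ∈ conditioning set.
  P4: blocked at fork node U4 ∈ conditioning set.
{U4} satisfies the backdoor criterion.

Yes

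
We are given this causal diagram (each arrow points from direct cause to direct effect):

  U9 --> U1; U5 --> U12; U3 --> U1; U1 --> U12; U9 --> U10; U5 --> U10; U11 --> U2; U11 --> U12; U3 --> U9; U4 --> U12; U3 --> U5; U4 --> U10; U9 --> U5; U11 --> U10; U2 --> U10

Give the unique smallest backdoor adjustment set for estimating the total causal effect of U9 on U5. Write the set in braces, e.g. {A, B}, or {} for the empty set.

{U3}

Variables eligible for adjustment (non-descendants of U9, excluding U9 and U5): {U11, U2, U3, U4}.
Backdoor paths from U9 to U5:
  P1: U9 <- U3 -> U5
  P2: U9 <- U3 -> U1 -> U12 <- U4 -> U10 <- U5
  P3: U9 <- U3 -> U1 -> U12 <- U11 -> U2 -> U10 <- U5
  P4: U9 <- U3 -> U1 -> U12 <- U11 -> U10 <- U5
  P5: U9 <- U3 -> U1 -> U12 <- U5
The empty set is not sufficient: P1 (U9 <- U3 -> U5) has no collider blocking it and no conditioned non-collider, so it is open.
Try {U3}:
  P1: blocked at fork node U3 ∈ conditioning set.
  P2: blocked at fork node U3 ∈ conditioning set.
  P3: blocked at fork node U3 ∈ conditioning set.
  P4: blocked at fork node U3 ∈ conditioning set.
  P5: blocked at fork node U3 ∈ conditioning set.
{U3} contains no descendant of U9 and blocks every backdoor path.
No other singleton works — e.g. {U4} leaves P1 open — so {U3} is the unique smallest valid adjustment set.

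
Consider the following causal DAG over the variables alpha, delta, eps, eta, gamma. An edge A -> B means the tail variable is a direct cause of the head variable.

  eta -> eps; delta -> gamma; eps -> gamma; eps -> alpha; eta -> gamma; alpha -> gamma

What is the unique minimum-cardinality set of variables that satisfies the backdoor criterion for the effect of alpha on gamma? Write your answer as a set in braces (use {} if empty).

Variables eligible for adjustment (non-descendants of alpha, excluding alpha and gamma): {delta, eps, eta}.
Backdoor paths from alpha to gamma:
  P1: alpha <- eps <- eta -> gamma
  P2: alpha <- eps -> gamma
The empty set is not sufficient: P1 (alpha <- eps <- eta -> gamma) has no collider blocking it and no conditioned non-collider, so it is open.
Try {eps}:
  P1: blocked at chain node eps ∈ conditioning set.
  P2: blocked at fork node eps ∈ conditioning set.
{eps} contains no descendant of alpha and blocks every backdoor path.
No other singleton works — e.g. {delta} leaves P1 open — so {eps} is the unique smallest valid adjustment set.

{eps}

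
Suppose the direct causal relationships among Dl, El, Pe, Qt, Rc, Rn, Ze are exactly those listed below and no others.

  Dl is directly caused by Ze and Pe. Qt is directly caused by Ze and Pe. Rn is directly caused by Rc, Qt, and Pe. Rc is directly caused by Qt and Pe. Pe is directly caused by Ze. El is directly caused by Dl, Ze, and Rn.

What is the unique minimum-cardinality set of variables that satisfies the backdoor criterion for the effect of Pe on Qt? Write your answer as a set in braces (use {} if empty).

Variables eligible for adjustment (non-descendants of Pe, excluding Pe and Qt): {Ze}.
Backdoor paths from Pe to Qt:
  P1: Pe <- Ze -> Qt
  P2: Pe <- Ze -> Dl -> El <- Rn <- Qt
  P3: Pe <- Ze -> Dl -> El <- Rn <- Rc <- Qt
  P4: Pe <- Ze -> El <- Rn <- Qt
  P5: Pe <- Ze -> El <- Rn <- Rc <- Qt
The empty set is not sufficient: P1 (Pe <- Ze -> Qt) has no collider blocking it and no conditioned non-collider, so it is open.
Try {Ze}:
  P1: blocked at fork node Ze ∈ conditioning set.
  P2: blocked at fork node Ze ∈ conditioning set.
  P3: blocked at fork node Ze ∈ conditioning set.
  P4: blocked at fork node Ze ∈ conditioning set.
  P5: blocked at fork node Ze ∈ conditioning set.
{Ze} contains no descendant of Pe and blocks every backdoor path.
{Ze} is the unique smallest valid adjustment set.

{Ze}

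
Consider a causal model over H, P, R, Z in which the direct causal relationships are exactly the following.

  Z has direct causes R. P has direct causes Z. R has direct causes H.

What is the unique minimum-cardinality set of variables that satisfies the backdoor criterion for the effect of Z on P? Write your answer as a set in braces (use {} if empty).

{}

Variables eligible for adjustment (non-descendants of Z, excluding Z and P): {H, R}.
Backdoor paths from Z to P:
  (none)
With no backdoor paths the empty set already satisfies the criterion, and it is trivially minimal.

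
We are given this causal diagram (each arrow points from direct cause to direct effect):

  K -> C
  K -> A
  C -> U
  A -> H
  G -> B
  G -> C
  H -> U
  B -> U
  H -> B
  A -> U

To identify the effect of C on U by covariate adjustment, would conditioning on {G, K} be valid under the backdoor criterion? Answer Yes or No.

Backdoor paths from C to U (paths whose first edge points into C):
  P1: C <- K -> A -> H -> B -> U
  P2: C <- K -> A -> H -> U
  P3: C <- K -> A -> U
  P4: C <- G -> B <- H <- A -> U
  P5: C <- G -> B <- H -> U
  P6: C <- G -> B -> U
Condition 1 (no descendant of C in the set): holds — descendants of C are {U}; none are in {G, K}.
Condition 2 (every backdoor path blocked by {G, K}):
  P1: blocked at fork node K ∈ conditioning set.
  P2: blocked at fork node K ∈ conditioning set.
  P3: blocked at fork node K ∈ conditioning set.
  P4: blocked at fork node G ∈ conditioning set.
  P5: blocked at fork node G ∈ conditioning set.
  P6: blocked at fork node G ∈ conditioning set.
{G, K} satisfies the backdoor criterion.

Yes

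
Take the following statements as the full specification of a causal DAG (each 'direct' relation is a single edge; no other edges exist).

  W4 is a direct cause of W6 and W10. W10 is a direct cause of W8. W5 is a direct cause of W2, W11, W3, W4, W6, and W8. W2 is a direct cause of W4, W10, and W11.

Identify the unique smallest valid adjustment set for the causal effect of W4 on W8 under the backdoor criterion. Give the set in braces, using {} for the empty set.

{W2, W5}

Variables eligible for adjustment (non-descendants of W4, excluding W4 and W8): {W11, W2, W3, W5}.
Backdoor paths from W4 to W8:
  P1: W4 <- W5 -> W2 -> W10 -> W8
  P2: W4 <- W5 -> W11 <- W2 -> W10 -> W8
  P3: W4 <- W5 -> W8
  P4: W4 <- W2 <- W5 -> W8
  P5: W4 <- W2 -> W11 <- W5 -> W8
  P6: W4 <- W2 -> W10 -> W8
The empty set is not sufficient: P1 (W4 <- W5 -> W2 -> W10 -> W8) has no collider blocking it and no conditioned non-collider, so it is open.
Try {W2, W5}:
  P1: blocked at fork node W5 ∈ conditioning set.
  P2: blocked at fork node W5 ∈ conditioning set.
  P3: blocked at fork node W5 ∈ conditioning set.
  P4: blocked at chain node W2 ∈ conditioning set.
  P5: blocked at fork node W2 ∈ conditioning set.
  P6: blocked at fork node W2 ∈ conditioning set.
{W2, W5} contains no descendant of W4 and blocks every backdoor path.
Every element of {W2, W5} is needed (dropping W2 leaves P6 open; dropping W5 leaves P3 open), so no proper subset is valid.
Among all size-2 subsets of the eligible variables, only {W2, W5} blocks every backdoor path, so it is the unique smallest valid adjustment set.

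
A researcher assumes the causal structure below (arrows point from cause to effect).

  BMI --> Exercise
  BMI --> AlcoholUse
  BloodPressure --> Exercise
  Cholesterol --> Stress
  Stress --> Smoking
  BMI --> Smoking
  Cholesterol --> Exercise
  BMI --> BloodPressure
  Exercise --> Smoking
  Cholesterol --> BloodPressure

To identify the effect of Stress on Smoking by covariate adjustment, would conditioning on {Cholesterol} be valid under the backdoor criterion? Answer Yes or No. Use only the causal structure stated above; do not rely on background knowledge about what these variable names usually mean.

Yes

Backdoor paths from Stress to Smoking (paths whose first edge points into Stress):
  P1: Stress <- Cholesterol -> BloodPressure <- BMI -> Exercise -> Smoking
  P2: Stress <- Cholesterol -> BloodPressure <- BMI -> Smoking
  P3: Stress <- Cholesterol -> BloodPressure -> Exercise <- BMI -> Smoking
  P4: Stress <- Cholesterol -> BloodPressure -> Exercise -> Smoking
  P5: Stress <- Cholesterol -> Exercise <- BMI -> Smoking
  P6: Stress <- Cholesterol -> Exercise <- BloodPressure <- BMI -> Smoking
  P7: Stress <- Cholesterol -> Exercise -> Smoking
Condition 1 (no descendant of Stress in the set): holds — descendants of Stress are {Smoking}; none are in {Cholesterol}.
Condition 2 (every backdoor path blocked by {Cholesterol}):
  P1: blocked at fork node Cholesterol ∈ conditioning set.
  P2: blocked at fork node Cholesterol ∈ conditioning set.
  P3: blocked at fork node Cholesterol ∈ conditioning set.
  P4: blocked at fork node Cholesterol ∈ conditioning set.
  P5: blocked at fork node Cholesterol ∈ conditioning set.
  P6: blocked at fork node Cholesterol ∈ conditioning set.
  P7: blocked at fork node Cholesterol ∈ conditioning set.
{Cholesterol} satisfies the backdoor criterion.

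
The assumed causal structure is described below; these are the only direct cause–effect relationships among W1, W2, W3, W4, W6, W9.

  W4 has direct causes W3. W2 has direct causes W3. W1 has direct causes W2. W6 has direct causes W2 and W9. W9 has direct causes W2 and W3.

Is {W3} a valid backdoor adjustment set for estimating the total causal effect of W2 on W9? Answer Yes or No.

Yes

Backdoor paths from W2 to W9 (paths whose first edge points into W2):
  P1: W2 <- W3 -> W9
Condition 1 (no descendant of W2 in the set): holds — descendants of W2 are {W1, W6, W9}; none are in {W3}.
Condition 2 (every backdoor path blocked by {W3}):
  P1: blocked at fork node W3 ∈ conditioning set.
{W3} satisfies the backdoor criterion.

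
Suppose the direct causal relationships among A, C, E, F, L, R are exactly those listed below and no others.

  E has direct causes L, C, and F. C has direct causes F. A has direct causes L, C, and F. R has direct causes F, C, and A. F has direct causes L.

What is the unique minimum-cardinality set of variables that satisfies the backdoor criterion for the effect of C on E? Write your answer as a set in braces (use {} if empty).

Variables eligible for adjustment (non-descendants of C, excluding C and E): {F, L}.
Backdoor paths from C to E:
  P1: C <- F <- L -> E
  P2: C <- F -> A <- L -> E
  P3: C <- F -> R <- A <- L -> E
  P4: C <- F -> E
The empty set is not sufficient: P1 (C <- F <- L -> E) has no collider blocking it and no conditioned non-collider, so it is open.
Try {F}:
  P1: blocked at chain node F ∈ conditioning set.
  P2: blocked at fork node F ∈ conditioning set.
  P3: blocked at fork node F ∈ conditioning set.
  P4: blocked at fork node F ∈ conditioning set.
{F} contains no descendant of C and blocks every backdoor path.
No other singleton works — e.g. {L} leaves P4 open — so {F} is the unique smallest valid adjustment set.

{F}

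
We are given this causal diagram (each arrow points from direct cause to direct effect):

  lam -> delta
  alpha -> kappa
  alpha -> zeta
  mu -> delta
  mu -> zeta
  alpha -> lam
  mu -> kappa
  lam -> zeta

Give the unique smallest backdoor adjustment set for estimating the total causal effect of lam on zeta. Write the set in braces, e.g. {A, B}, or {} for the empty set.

Variables eligible for adjustment (non-descendants of lam, excluding lam and zeta): {alpha, kappa, mu}.
Backdoor paths from lam to zeta:
  P1: lam <- alpha -> zeta
  P2: lam <- alpha -> kappa <- mu -> zeta
The empty set is not sufficient: P1 (lam <- alpha -> zeta) has no collider blocking it and no conditioned non-collider, so it is open.
Try {alpha}:
  P1: blocked at fork node alpha ∈ conditioning set.
  P2: blocked at fork node alpha ∈ conditioning set.
{alpha} contains no descendant of lam and blocks every backdoor path.
No other singleton works — e.g. {mu} leaves P1 open — so {alpha} is the unique smallest valid adjustment set.

{alpha}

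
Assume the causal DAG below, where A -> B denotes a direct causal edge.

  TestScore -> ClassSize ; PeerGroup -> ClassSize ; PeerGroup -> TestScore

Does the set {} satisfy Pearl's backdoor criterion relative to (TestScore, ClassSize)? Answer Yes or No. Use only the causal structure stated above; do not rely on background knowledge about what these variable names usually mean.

No

Backdoor paths from TestScore to ClassSize (paths whose first edge points into TestScore):
  P1: TestScore <- PeerGroup -> ClassSize
Condition 1 (no descendant of TestScore in the set): holds — descendants of TestScore are {ClassSize}; none are in {}.
Condition 2 (every backdoor path blocked by {}):
  P1: open — no interior node is in the conditioning set.
{} does not satisfy the backdoor criterion.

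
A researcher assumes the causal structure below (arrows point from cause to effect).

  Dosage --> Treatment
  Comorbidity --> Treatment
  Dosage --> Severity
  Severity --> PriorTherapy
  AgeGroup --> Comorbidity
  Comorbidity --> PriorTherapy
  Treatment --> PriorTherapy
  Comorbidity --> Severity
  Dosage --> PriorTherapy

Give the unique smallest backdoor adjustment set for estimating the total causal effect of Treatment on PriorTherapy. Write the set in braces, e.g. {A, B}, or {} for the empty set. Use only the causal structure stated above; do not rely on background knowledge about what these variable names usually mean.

Variables eligible for adjustment (non-descendants of Treatment, excluding Treatment and PriorTherapy): {AgeGroup, Comorbidity, Dosage, Severity}.
Backdoor paths from Treatment to PriorTherapy:
  P1: Treatment <- Dosage -> Severity <- Comorbidity -> PriorTherapy
  P2: Treatment <- Dosage -> Severity -> PriorTherapy
  P3: Treatment <- Dosage -> PriorTherapy
  P4: Treatment <- Comorbidity -> Severity <- Dosage -> PriorTherapy
  P5: Treatment <- Comorbidity -> Severity -> PriorTherapy
  P6: Treatment <- Comorbidity -> PriorTherapy
The empty set is not sufficient: P2 (Treatment <- Dosage -> Severity -> PriorTherapy) has no collider blocking it and no conditioned non-collider, so it is open.
Try {Comorbidity, Dosage}:
  P1: blocked at fork node Dosage ∈ conditioning set.
  P2: blocked at fork node Dosage ∈ conditioning set.
  P3: blocked at fork node Dosage ∈ conditioning set.
  P4: blocked at fork node Comorbidity ∈ conditioning set.
  P5: blocked at fork node Comorbidity ∈ conditioning set.
  P6: blocked at fork node Comorbidity ∈ conditioning set.
{Comorbidity, Dosage} contains no descendant of Treatment and blocks every backdoor path.
Every element of {Comorbidity, Dosage} is needed (dropping Comorbidity leaves P5 open; dropping Dosage leaves P2 open), so no proper subset is valid.
Among all size-2 subsets of the eligible variables, only {Comorbidity, Dosage} blocks every backdoor path, so it is the unique smallest valid adjustment set.

{Comorbidity, Dosage}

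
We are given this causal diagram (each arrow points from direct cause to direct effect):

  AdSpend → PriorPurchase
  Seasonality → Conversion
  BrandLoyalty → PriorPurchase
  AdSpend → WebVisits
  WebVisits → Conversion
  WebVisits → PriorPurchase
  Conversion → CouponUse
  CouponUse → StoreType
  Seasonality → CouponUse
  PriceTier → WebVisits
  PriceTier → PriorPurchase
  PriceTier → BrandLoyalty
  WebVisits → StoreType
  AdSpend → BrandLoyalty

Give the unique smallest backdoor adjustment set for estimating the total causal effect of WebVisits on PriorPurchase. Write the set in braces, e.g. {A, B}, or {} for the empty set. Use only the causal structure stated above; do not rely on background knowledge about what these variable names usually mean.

Variables eligible for adjustment (non-descendants of WebVisits, excluding WebVisits and PriorPurchase): {AdSpend, BrandLoyalty, PriceTier, Seasonality}.
Backdoor paths from WebVisits to PriorPurchase:
  P1: WebVisits <- PriceTier -> BrandLoyalty <- AdSpend -> PriorPurchase
  P2: WebVisits <- PriceTier -> BrandLoyalty -> PriorPurchase
  P3: WebVisits <- PriceTier -> PriorPurchase
  P4: WebVisits <- AdSpend -> BrandLoyalty <- PriceTier -> PriorPurchase
  P5: WebVisits <- AdSpend -> BrandLoyalty -> PriorPurchase
  P6: WebVisits <- AdSpend -> PriorPurchase
The empty set is not sufficient: P2 (WebVisits <- PriceTier -> BrandLoyalty -> PriorPurchase) has no collider blocking it and no conditioned non-collider, so it is open.
Try {AdSpend, PriceTier}:
  P1: blocked at fork node PriceTier ∈ conditioning set.
  P2: blocked at fork node PriceTier ∈ conditioning set.
  P3: blocked at fork node PriceTier ∈ conditioning set.
  P4: blocked at fork node AdSpend ∈ conditioning set.
  P5: blocked at fork node AdSpend ∈ conditioning set.
  P6: blocked at fork node AdSpend ∈ conditioning set.
{AdSpend, PriceTier} contains no descendant of WebVisits and blocks every backdoor path.
Every element of {AdSpend, PriceTier} is needed (dropping AdSpend leaves P5 open; dropping PriceTier leaves P2 open), so no proper subset is valid.
Among all size-2 subsets of the eligible variables, only {AdSpend, PriceTier} blocks every backdoor path, so it is the unique smallest valid adjustment set.

{AdSpend, PriceTier}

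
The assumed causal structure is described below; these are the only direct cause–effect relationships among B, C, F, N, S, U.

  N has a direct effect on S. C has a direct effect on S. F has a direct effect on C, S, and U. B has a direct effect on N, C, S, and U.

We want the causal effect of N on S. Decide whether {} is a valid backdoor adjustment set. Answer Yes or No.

Backdoor paths from N to S (paths whose first edge points into N):
  P1: N <- B -> U <- F -> C -> S
  P2: N <- B -> U <- F -> S
  P3: N <- B -> C <- F -> S
  P4: N <- B -> C -> S
  P5: N <- B -> S
Condition 1 (no descendant of N in the set): holds — descendants of N are {S}; none are in {}.
Condition 2 (every backdoor path blocked by {}):
  P1: blocked at collider U (neither it nor any descendant is in the conditioning set).
  P2: blocked at collider U (neither it nor any descendant is in the conditioning set).
  P3: blocked at collider C (neither it nor any descendant is in the conditioning set).
  P4: open — no interior node is in the conditioning set.
  P5: open — no interior node is in the conditioning set.
{} does not satisfy the backdoor criterion.

No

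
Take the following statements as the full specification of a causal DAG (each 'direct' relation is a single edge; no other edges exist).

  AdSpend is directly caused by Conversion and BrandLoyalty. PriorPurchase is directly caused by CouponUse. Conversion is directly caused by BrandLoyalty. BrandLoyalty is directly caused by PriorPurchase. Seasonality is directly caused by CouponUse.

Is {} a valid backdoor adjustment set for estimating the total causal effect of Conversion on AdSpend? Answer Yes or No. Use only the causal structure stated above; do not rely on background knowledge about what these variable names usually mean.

Backdoor paths from Conversion to AdSpend (paths whose first edge points into Conversion):
  P1: Conversion <- BrandLoyalty -> AdSpend
Condition 1 (no descendant of Conversion in the set): holds — descendants of Conversion are {AdSpend}; none are in {}.
Condition 2 (every backdoor path blocked by {}):
  P1: open — no interior node is in the conditioning set.
{} does not satisfy the backdoor criterion.

No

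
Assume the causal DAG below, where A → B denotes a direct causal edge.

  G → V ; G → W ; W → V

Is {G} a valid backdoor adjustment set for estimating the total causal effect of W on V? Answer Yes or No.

Yes

Backdoor paths from W to V (paths whose first edge points into W):
  P1: W <- G -> V
Condition 1 (no descendant of W in the set): holds — descendants of W are {V}; none are in {G}.
Condition 2 (every backdoor path blocked by {G}):
  P1: blocked at fork node G ∈ conditioning set.
{G} satisfies the backdoor criterion.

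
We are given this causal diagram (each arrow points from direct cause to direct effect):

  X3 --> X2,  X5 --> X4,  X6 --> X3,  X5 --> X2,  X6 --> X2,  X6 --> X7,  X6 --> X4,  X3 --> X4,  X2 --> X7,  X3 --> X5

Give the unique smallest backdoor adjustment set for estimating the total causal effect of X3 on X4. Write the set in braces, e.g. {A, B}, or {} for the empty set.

Variables eligible for adjustment (non-descendants of X3, excluding X3 and X4): {X6}.
Backdoor paths from X3 to X4:
  P1: X3 <- X6 -> X4
  P2: X3 <- X6 -> X2 <- X5 -> X4
  P3: X3 <- X6 -> X7 <- X2 <- X5 -> X4
The empty set is not sufficient: P1 (X3 <- X6 -> X4) has no collider blocking it and no conditioned non-collider, so it is open.
Try {X6}:
  P1: blocked at fork node X6 ∈ conditioning set.
  P2: blocked at fork node X6 ∈ conditioning set.
  P3: blocked at fork node X6 ∈ conditioning set.
{X6} contains no descendant of X3 and blocks every backdoor path.
{X6} is the unique smallest valid adjustment set.

{X6}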